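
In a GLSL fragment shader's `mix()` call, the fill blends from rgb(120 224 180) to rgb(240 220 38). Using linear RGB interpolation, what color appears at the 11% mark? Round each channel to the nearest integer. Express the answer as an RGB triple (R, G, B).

11% corresponds to t = 0.11.
R = 120 + 0.11 × (240 − 120) = 120 + 0.11 × 120 = 133.2 → 133
G = 224 + 0.11 × (220 − 224) = 224 + 0.11 × -4 = 223.56 → 224
B = 180 + 0.11 × (38 − 180) = 180 + 0.11 × -142 = 164.38 → 164

(133, 224, 164)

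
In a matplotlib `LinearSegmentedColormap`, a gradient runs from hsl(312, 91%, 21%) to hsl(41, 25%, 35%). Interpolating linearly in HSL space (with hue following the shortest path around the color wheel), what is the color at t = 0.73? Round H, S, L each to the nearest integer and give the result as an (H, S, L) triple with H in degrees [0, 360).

(17, 43, 31)

Hue: 41 − 312 = -271°, but |-271| > 180 so the shorter arc goes the other way: Δh = -271 + 360 = 89°.
H = 312 + 0.73 × (89) = 376.97 → 377 → 377 mod 360 = 17°
S = 91 + 0.73 × (25 − 91) = 42.82 → 43%
L = 21 + 0.73 × (35 − 21) = 31.22 → 31%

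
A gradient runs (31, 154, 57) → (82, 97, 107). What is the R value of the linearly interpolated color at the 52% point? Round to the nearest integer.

R = 31 + 0.52 × (82 − 31) = 57.52 → 58

58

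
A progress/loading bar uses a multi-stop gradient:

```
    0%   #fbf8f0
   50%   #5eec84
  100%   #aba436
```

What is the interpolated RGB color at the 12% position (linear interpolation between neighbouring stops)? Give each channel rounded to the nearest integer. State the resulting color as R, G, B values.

(213, 245, 214)

12% lies between the 0% and 50% stops, so the local fraction is t = (12 − 0)/(50 − 0) = 12/50 ≈ 0.24.
#fbf8f0 → (251, 248, 240); #5eec84 → (94, 236, 132).
R = 251 + 0.24 × (94 − 251) = 213.32 → 213
G = 248 + 0.24 × (236 − 248) = 245.12 → 245
B = 240 + 0.24 × (132 − 240) = 214.08 → 214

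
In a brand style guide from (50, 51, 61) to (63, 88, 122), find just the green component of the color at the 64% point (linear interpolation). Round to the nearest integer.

75

G = 51 + 0.64 × (88 − 51) = 74.68 → 75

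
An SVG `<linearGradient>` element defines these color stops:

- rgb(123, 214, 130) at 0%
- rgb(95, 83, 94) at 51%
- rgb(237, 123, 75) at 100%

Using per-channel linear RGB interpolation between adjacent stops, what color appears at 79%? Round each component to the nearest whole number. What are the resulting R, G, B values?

(176, 106, 83)

79% lies between the 51% and 100% stops, so the local fraction is t = (79 − 51)/(100 − 51) = 28/49 ≈ 0.5714.
R = 95 + 0.5714 × (237 − 95) = 176.139 → 176
G = 83 + 0.5714 × (123 − 83) = 105.856 → 106
B = 94 + 0.5714 × (75 − 94) = 83.143 → 83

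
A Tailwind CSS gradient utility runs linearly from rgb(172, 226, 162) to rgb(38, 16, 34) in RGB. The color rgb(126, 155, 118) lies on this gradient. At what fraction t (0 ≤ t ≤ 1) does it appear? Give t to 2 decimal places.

0.34

Invert the lerp on the G channel (largest span, 210): t = (155 − 226) / (16 − 226) = -71/-210 = 0.3381.
Check on R: (126 − 172)/(38 − 172) = 0.3433 ✓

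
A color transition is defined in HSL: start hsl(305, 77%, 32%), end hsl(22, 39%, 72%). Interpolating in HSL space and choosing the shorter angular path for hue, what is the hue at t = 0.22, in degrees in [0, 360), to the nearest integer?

Hue: 22 − 305 = -283°, but |-283| > 180 so the shorter arc goes the other way: Δh = -283 + 360 = 77°.
H = 305 + 0.22 × (77) = 321.94 → 322°

322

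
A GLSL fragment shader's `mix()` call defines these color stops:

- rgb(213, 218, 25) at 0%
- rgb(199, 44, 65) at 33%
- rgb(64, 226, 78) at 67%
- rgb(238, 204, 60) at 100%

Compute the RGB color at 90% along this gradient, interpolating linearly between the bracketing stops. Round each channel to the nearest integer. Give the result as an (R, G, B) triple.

(185, 211, 65)

90% lies between the 67% and 100% stops, so the local fraction is t = (90 − 67)/(100 − 67) = 23/33 ≈ 0.697.
R = 64 + 0.697 × (238 − 64) = 185.278 → 185
G = 226 + 0.697 × (204 − 226) = 210.666 → 211
B = 78 + 0.697 × (60 − 78) = 65.454 → 65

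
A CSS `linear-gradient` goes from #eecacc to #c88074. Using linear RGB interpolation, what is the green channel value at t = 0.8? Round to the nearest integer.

143

G₁ = 202 (from #eecacc), G₂ = 128 (from #c88074).
G = 202 + 0.8 × (128 − 202) = 142.8 → 143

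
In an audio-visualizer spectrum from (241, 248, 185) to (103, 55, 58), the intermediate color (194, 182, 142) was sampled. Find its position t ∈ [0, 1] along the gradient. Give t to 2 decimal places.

0.34

Invert the lerp on the G channel (largest span, 193): t = (182 − 248) / (55 − 248) = -66/-193 = 0.34197.
Check on R: (194 − 241)/(103 − 241) = 0.3406 ✓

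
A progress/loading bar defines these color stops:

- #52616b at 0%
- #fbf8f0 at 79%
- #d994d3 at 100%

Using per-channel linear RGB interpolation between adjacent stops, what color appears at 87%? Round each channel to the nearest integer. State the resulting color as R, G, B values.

(238, 210, 229)

87% lies between the 79% and 100% stops, so the local fraction is t = (87 − 79)/(100 − 79) = 8/21 ≈ 0.381.
#fbf8f0 → (251, 248, 240); #d994d3 → (217, 148, 211).
R = 251 + 0.381 × (217 − 251) = 238.046 → 238
G = 248 + 0.381 × (148 − 248) = 209.9 → 210
B = 240 + 0.381 × (211 − 240) = 228.951 → 229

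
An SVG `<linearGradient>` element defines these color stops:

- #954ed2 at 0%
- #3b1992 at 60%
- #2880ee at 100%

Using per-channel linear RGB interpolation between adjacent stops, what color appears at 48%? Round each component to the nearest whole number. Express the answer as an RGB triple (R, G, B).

(77, 36, 159)

48% lies between the 0% and 60% stops, so the local fraction is t = (48 − 0)/(60 − 0) = 48/60 ≈ 0.8.
#954ed2 → (149, 78, 210); #3b1992 → (59, 25, 146).
R = 149 + 0.8 × (59 − 149) = 77 → 77
G = 78 + 0.8 × (25 − 78) = 35.6 → 36
B = 210 + 0.8 × (146 − 210) = 158.8 → 159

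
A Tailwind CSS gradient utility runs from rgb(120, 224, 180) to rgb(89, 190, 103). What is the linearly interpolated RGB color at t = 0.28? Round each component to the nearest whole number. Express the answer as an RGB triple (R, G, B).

(111, 214, 158)

R = 120 + 0.28 × (89 − 120) = 120 + 0.28 × -31 = 111.32 → 111
G = 224 + 0.28 × (190 − 224) = 224 + 0.28 × -34 = 214.48 → 214
B = 180 + 0.28 × (103 − 180) = 180 + 0.28 × -77 = 158.44 → 158
So the blended color is (111, 214, 158), about #6fd69e.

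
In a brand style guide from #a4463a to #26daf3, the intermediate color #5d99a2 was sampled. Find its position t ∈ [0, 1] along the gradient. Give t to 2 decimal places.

0.56

Invert the lerp on the B channel (largest span, 185): t = (162 − 58) / (243 − 58) = 104/185 = 0.56216.
Check on R: (93 − 164)/(38 − 164) = 0.5635 ✓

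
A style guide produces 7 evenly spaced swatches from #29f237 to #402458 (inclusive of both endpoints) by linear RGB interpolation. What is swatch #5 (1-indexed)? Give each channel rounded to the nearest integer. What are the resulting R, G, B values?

With 7 swatches and endpoints inclusive, swatch 5 sits at t = (5 − 1)/(7 − 1) = 4/6 ≈ 0.6667.
#29f237 → (41, 242, 55); #402458 → (64, 36, 88).
R = 41 + 0.6667 × (64 − 41) = 56.334 → 56
G = 242 + 0.6667 × (36 − 242) = 104.66 → 105
B = 55 + 0.6667 × (88 − 55) = 77.001 → 77

(56, 105, 77)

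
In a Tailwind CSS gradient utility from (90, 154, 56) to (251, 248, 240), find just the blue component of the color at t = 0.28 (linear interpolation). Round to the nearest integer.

108

B = 56 + 0.28 × (240 − 56) = 107.52 → 108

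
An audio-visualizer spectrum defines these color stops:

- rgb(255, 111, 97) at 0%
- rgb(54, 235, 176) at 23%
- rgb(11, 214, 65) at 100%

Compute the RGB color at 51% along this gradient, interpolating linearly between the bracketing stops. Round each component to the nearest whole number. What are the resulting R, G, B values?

(38, 227, 136)

51% lies between the 23% and 100% stops, so the local fraction is t = (51 − 23)/(100 − 23) = 28/77 ≈ 0.3636.
R = 54 + 0.3636 × (11 − 54) = 38.365 → 38
G = 235 + 0.3636 × (214 − 235) = 227.364 → 227
B = 176 + 0.3636 × (65 − 176) = 135.64 → 136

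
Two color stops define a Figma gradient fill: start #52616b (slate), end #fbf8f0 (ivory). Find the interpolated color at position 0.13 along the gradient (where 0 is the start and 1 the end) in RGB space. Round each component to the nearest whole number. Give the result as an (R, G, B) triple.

#52616b → (82, 97, 107); #fbf8f0 → (251, 248, 240).
R = 82 + 0.13 × (251 − 82) = 82 + 0.13 × 169 = 103.97 → 104
G = 97 + 0.13 × (248 − 97) = 97 + 0.13 × 151 = 116.63 → 117
B = 107 + 0.13 × (240 − 107) = 107 + 0.13 × 133 = 124.29 → 124

(104, 117, 124)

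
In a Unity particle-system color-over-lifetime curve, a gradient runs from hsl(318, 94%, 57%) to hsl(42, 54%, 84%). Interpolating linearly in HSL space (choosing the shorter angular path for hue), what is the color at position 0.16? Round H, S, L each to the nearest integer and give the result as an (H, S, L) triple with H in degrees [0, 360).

Hue: 42 − 318 = -276°, but |-276| > 180 so the shorter arc goes the other way: Δh = -276 + 360 = 84°.
H = 318 + 0.16 × (84) = 331.44 → 331°
S = 94 + 0.16 × (54 − 94) = 87.6 → 88%
L = 57 + 0.16 × (84 − 57) = 61.32 → 61%

(331, 88, 61)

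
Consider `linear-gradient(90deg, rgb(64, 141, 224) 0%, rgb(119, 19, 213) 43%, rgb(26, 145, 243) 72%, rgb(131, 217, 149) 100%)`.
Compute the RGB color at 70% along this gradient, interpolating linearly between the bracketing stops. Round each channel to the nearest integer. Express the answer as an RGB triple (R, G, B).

(32, 136, 241)

70% lies between the 43% and 72% stops, so the local fraction is t = (70 − 43)/(72 − 43) = 27/29 ≈ 0.931.
R = 119 + 0.931 × (26 − 119) = 32.417 → 32
G = 19 + 0.931 × (145 − 19) = 136.306 → 136
B = 213 + 0.931 × (243 − 213) = 240.93 → 241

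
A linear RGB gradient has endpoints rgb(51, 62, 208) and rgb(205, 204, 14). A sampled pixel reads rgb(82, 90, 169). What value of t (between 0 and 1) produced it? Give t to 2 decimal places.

0.20

Invert the lerp on the B channel (largest span, 194): t = (169 − 208) / (14 − 208) = -39/-194 = 0.20103.
Check on R: (82 − 51)/(205 − 51) = 0.2013 ✓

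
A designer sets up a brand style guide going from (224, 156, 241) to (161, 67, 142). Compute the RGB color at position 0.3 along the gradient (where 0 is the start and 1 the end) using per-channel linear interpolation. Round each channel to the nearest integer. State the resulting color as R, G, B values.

R = 224 + 0.3 × (161 − 224) = 224 + 0.3 × -63 = 205.1 → 205
G = 156 + 0.3 × (67 − 156) = 156 + 0.3 × -89 = 129.3 → 129
B = 241 + 0.3 × (142 − 241) = 241 + 0.3 × -99 = 211.3 → 211
So the blended color is (205, 129, 211), about #cd81d3.

(205, 129, 211)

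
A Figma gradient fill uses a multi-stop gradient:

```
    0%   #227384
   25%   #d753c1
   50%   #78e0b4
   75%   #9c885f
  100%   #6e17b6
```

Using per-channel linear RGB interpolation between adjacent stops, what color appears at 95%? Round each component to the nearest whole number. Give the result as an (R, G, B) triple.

95% lies between the 75% and 100% stops, so the local fraction is t = (95 − 75)/(100 − 75) = 20/25 ≈ 0.8.
#9c885f → (156, 136, 95); #6e17b6 → (110, 23, 182).
R = 156 + 0.8 × (110 − 156) = 119.2 → 119
G = 136 + 0.8 × (23 − 136) = 45.6 → 46
B = 95 + 0.8 × (182 − 95) = 164.6 → 165

(119, 46, 165)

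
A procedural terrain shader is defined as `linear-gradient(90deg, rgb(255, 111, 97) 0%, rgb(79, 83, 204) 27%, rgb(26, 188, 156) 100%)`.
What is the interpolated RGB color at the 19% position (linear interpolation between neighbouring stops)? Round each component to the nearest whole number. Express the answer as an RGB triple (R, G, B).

(131, 91, 172)

19% lies between the 0% and 27% stops, so the local fraction is t = (19 − 0)/(27 − 0) = 19/27 ≈ 0.7037.
R = 255 + 0.7037 × (79 − 255) = 131.149 → 131
G = 111 + 0.7037 × (83 − 111) = 91.296 → 91
B = 97 + 0.7037 × (204 − 97) = 172.296 → 172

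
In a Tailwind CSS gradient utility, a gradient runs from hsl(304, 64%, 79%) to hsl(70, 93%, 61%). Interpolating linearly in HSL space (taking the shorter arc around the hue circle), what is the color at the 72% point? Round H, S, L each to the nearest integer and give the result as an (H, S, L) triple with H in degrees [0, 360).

(35, 85, 66)

Hue: 70 − 304 = -234°, but |-234| > 180 so the shorter arc goes the other way: Δh = -234 + 360 = 126°.
H = 304 + 0.72 × (126) = 394.72 → 395 → 395 mod 360 = 35°
S = 64 + 0.72 × (93 − 64) = 84.88 → 85%
L = 79 + 0.72 × (61 − 79) = 66.04 → 66%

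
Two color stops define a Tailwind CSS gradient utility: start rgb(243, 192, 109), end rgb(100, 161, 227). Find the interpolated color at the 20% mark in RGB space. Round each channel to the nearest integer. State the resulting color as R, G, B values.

20% corresponds to t = 0.2.
R = 243 + 0.2 × (100 − 243) = 243 + 0.2 × -143 = 214.4 → 214
G = 192 + 0.2 × (161 − 192) = 192 + 0.2 × -31 = 185.8 → 186
B = 109 + 0.2 × (227 − 109) = 109 + 0.2 × 118 = 132.6 → 133

(214, 186, 133)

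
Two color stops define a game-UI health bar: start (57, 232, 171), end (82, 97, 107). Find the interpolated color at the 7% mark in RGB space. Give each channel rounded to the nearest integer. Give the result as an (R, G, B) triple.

(59, 223, 167)

7% corresponds to t = 0.07.
R = 57 + 0.07 × (82 − 57) = 57 + 0.07 × 25 = 58.75 → 59
G = 232 + 0.07 × (97 − 232) = 232 + 0.07 × -135 = 222.55 → 223
B = 171 + 0.07 × (107 − 171) = 171 + 0.07 × -64 = 166.52 → 167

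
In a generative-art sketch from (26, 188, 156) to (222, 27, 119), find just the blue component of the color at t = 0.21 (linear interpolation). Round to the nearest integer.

148

B = 156 + 0.21 × (119 − 156) = 148.23 → 148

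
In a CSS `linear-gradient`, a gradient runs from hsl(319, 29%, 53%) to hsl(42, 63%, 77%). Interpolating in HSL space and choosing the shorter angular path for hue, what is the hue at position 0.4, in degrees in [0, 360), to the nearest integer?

352

Hue: 42 − 319 = -277°, but |-277| > 180 so the shorter arc goes the other way: Δh = -277 + 360 = 83°.
H = 319 + 0.4 × (83) = 352.2 → 352°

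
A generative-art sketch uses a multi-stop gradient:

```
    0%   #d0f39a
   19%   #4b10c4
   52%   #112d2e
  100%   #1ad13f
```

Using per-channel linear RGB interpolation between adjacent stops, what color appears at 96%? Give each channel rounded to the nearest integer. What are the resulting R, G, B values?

(25, 195, 62)

96% lies between the 52% and 100% stops, so the local fraction is t = (96 − 52)/(100 − 52) = 44/48 ≈ 0.9167.
#112d2e → (17, 45, 46); #1ad13f → (26, 209, 63).
R = 17 + 0.9167 × (26 − 17) = 25.25 → 25
G = 45 + 0.9167 × (209 − 45) = 195.339 → 195
B = 46 + 0.9167 × (63 − 46) = 61.584 → 62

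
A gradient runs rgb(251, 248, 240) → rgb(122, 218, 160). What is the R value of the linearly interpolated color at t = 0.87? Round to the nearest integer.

139

R = 251 + 0.87 × (122 − 251) = 138.77 → 139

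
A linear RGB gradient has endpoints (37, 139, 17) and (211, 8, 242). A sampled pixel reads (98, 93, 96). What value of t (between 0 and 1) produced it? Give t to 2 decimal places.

0.35

Invert the lerp on the B channel (largest span, 225): t = (96 − 17) / (242 − 17) = 79/225 = 0.35111.
Check on R: (98 − 37)/(211 − 37) = 0.3506 ✓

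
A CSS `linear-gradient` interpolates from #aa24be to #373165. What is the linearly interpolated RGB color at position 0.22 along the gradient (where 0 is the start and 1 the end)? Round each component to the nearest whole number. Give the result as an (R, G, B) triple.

(145, 39, 170)

#aa24be → (170, 36, 190); #373165 → (55, 49, 101).
R = 170 + 0.22 × (55 − 170) = 170 + 0.22 × -115 = 144.7 → 145
G = 36 + 0.22 × (49 − 36) = 36 + 0.22 × 13 = 38.86 → 39
B = 190 + 0.22 × (101 − 190) = 190 + 0.22 × -89 = 170.42 → 170
So the blended color is (145, 39, 170), about #9127aa.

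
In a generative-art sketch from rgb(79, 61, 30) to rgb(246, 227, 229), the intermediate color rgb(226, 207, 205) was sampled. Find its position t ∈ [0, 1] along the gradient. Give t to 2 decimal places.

0.88

Invert the lerp on the B channel (largest span, 199): t = (205 − 30) / (229 − 30) = 175/199 = 0.8794.
Check on R: (226 − 79)/(246 − 79) = 0.8802 ✓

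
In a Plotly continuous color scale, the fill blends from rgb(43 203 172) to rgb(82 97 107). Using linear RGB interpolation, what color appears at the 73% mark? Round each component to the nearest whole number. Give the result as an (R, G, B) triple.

(71, 126, 125)

73% corresponds to t = 0.73.
R = 43 + 0.73 × (82 − 43) = 43 + 0.73 × 39 = 71.47 → 71
G = 203 + 0.73 × (97 − 203) = 203 + 0.73 × -106 = 125.62 → 126
B = 172 + 0.73 × (107 − 172) = 172 + 0.73 × -65 = 124.55 → 125
So the blended color is (71, 126, 125), about #477e7d.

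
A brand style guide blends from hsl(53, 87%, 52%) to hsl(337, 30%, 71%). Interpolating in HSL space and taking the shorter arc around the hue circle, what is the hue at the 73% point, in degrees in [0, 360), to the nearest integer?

358

Hue: 337 − 53 = 284°, but |284| > 180 so the shorter arc goes the other way: Δh = 284 − 360 = -76°.
H = 53 + 0.73 × (-76) = -2.48 → -2 → -2 mod 360 = 358°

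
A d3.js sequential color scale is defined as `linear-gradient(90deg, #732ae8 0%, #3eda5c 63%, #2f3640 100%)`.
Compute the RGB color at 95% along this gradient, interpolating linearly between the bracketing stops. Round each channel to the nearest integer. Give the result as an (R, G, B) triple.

(49, 76, 68)

95% lies between the 63% and 100% stops, so the local fraction is t = (95 − 63)/(100 − 63) = 32/37 ≈ 0.8649.
#3eda5c → (62, 218, 92); #2f3640 → (47, 54, 64).
R = 62 + 0.8649 × (47 − 62) = 49.026 → 49
G = 218 + 0.8649 × (54 − 218) = 76.156 → 76
B = 92 + 0.8649 × (64 − 92) = 67.783 → 68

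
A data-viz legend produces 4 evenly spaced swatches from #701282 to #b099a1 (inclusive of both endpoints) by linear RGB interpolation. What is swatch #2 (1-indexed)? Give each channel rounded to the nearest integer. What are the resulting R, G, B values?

With 4 swatches and endpoints inclusive, swatch 2 sits at t = (2 − 1)/(4 − 1) = 1/3 ≈ 0.3333.
#701282 → (112, 18, 130); #b099a1 → (176, 153, 161).
R = 112 + 0.3333 × (176 − 112) = 133.331 → 133
G = 18 + 0.3333 × (153 − 18) = 62.995 → 63
B = 130 + 0.3333 × (161 − 130) = 140.332 → 140

(133, 63, 140)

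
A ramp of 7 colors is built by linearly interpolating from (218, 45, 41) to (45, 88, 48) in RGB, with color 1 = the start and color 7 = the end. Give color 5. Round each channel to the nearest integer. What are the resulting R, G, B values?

With 7 swatches and endpoints inclusive, swatch 5 sits at t = (5 − 1)/(7 − 1) = 4/6 ≈ 0.6667.
R = 218 + 0.6667 × (45 − 218) = 102.661 → 103
G = 45 + 0.6667 × (88 − 45) = 73.668 → 74
B = 41 + 0.6667 × (48 − 41) = 45.667 → 46

(103, 74, 46)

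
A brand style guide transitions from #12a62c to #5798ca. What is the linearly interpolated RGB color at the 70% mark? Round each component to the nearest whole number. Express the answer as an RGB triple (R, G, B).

(66, 156, 155)

#12a62c → (18, 166, 44); #5798ca → (87, 152, 202).
70% corresponds to t = 0.7.
R = 18 + 0.7 × (87 − 18) = 18 + 0.7 × 69 = 66.3 → 66
G = 166 + 0.7 × (152 − 166) = 166 + 0.7 × -14 = 156.2 → 156
B = 44 + 0.7 × (202 − 44) = 44 + 0.7 × 158 = 154.6 → 155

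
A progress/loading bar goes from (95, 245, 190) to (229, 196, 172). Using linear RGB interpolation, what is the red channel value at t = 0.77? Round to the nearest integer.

R = 95 + 0.77 × (229 − 95) = 198.18 → 198

198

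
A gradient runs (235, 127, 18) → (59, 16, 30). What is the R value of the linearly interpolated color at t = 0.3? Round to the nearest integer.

182

R = 235 + 0.3 × (59 − 235) = 182.2 → 182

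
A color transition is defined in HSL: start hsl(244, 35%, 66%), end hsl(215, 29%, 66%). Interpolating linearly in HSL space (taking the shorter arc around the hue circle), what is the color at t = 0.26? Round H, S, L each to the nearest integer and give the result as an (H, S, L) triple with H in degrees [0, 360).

Hue arc: Δh = 215 − 244 = -29° (|Δh| ≤ 180, already the shorter path).
H = 244 + 0.26 × (-29) = 236.46 → 236°
S = 35 + 0.26 × (29 − 35) = 33.44 → 33%
L = 66 + 0.26 × (66 − 66) = 66 → 66%

(236, 33, 66)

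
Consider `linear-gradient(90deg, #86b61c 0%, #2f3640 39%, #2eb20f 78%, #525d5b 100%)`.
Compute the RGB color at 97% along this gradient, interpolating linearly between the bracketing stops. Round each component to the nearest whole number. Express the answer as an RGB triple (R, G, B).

(77, 105, 81)

97% lies between the 78% and 100% stops, so the local fraction is t = (97 − 78)/(100 − 78) = 19/22 ≈ 0.8636.
#2eb20f → (46, 178, 15); #525d5b → (82, 93, 91).
R = 46 + 0.8636 × (82 − 46) = 77.09 → 77
G = 178 + 0.8636 × (93 − 178) = 104.594 → 105
B = 15 + 0.8636 × (91 − 15) = 80.634 → 81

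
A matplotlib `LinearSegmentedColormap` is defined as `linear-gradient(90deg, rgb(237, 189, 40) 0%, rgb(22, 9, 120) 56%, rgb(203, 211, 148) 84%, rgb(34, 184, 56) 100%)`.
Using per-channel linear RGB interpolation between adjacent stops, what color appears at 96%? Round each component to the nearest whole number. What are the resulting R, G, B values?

96% lies between the 84% and 100% stops, so the local fraction is t = (96 − 84)/(100 − 84) = 12/16 ≈ 0.75.
R = 203 + 0.75 × (34 − 203) = 76.25 → 76
G = 211 + 0.75 × (184 − 211) = 190.75 → 191
B = 148 + 0.75 × (56 − 148) = 79 → 79

(76, 191, 79)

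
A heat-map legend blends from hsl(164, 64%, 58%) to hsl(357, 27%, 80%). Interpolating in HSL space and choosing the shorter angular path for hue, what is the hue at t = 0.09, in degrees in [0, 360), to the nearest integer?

Hue: 357 − 164 = 193°, but |193| > 180 so the shorter arc goes the other way: Δh = 193 − 360 = -167°.
H = 164 + 0.09 × (-167) = 148.97 → 149°

149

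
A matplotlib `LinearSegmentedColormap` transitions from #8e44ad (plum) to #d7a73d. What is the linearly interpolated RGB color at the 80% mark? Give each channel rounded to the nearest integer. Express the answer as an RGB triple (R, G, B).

(200, 147, 83)

#8e44ad → (142, 68, 173); #d7a73d → (215, 167, 61).
80% corresponds to t = 0.8.
R = 142 + 0.8 × (215 − 142) = 142 + 0.8 × 73 = 200.4 → 200
G = 68 + 0.8 × (167 − 68) = 68 + 0.8 × 99 = 147.2 → 147
B = 173 + 0.8 × (61 − 173) = 173 + 0.8 × -112 = 83.4 → 83
So the blended color is (200, 147, 83), about #c89353.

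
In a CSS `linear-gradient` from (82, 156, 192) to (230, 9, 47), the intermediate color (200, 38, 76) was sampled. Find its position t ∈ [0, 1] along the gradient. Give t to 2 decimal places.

0.80

Invert the lerp on the R channel (largest span, 148): t = (200 − 82) / (230 − 82) = 118/148 = 0.7973.
Check on G: (38 − 156)/(9 − 156) = 0.8027 ✓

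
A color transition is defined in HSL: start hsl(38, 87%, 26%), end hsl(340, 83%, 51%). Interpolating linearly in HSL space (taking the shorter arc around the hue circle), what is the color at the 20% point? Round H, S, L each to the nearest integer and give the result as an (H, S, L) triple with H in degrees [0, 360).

Hue: 340 − 38 = 302°, but |302| > 180 so the shorter arc goes the other way: Δh = 302 − 360 = -58°.
H = 38 + 0.2 × (-58) = 26.4 → 26°
S = 87 + 0.2 × (83 − 87) = 86.2 → 86%
L = 26 + 0.2 × (51 − 26) = 31 → 31%

(26, 86, 31)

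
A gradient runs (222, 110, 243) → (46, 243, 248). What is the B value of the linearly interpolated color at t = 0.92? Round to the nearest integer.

248

B = 243 + 0.92 × (248 − 243) = 247.6 → 248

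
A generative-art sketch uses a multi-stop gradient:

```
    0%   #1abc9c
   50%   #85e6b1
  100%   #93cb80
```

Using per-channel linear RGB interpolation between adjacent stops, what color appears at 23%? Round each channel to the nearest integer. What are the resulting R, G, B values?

(75, 207, 166)

23% lies between the 0% and 50% stops, so the local fraction is t = (23 − 0)/(50 − 0) = 23/50 ≈ 0.46.
#1abc9c → (26, 188, 156); #85e6b1 → (133, 230, 177).
R = 26 + 0.46 × (133 − 26) = 75.22 → 75
G = 188 + 0.46 × (230 − 188) = 207.32 → 207
B = 156 + 0.46 × (177 − 156) = 165.66 → 166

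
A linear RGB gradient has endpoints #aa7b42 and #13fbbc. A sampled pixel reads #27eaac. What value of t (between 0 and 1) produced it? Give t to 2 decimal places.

0.87

Invert the lerp on the R channel (largest span, 151): t = (39 − 170) / (19 − 170) = -131/-151 = 0.86755.
Check on G: (234 − 123)/(251 − 123) = 0.8672 ✓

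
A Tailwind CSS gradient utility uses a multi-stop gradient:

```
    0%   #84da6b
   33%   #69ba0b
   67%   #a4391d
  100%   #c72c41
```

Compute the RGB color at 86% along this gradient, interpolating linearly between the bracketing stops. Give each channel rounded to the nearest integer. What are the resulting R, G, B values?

(184, 50, 50)

86% lies between the 67% and 100% stops, so the local fraction is t = (86 − 67)/(100 − 67) = 19/33 ≈ 0.5758.
#a4391d → (164, 57, 29); #c72c41 → (199, 44, 65).
R = 164 + 0.5758 × (199 − 164) = 184.153 → 184
G = 57 + 0.5758 × (44 − 57) = 49.515 → 50
B = 29 + 0.5758 × (65 − 29) = 49.729 → 50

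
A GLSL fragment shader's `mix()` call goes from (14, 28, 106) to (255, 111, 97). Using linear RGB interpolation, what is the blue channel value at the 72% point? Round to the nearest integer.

100

B = 106 + 0.72 × (97 − 106) = 99.52 → 100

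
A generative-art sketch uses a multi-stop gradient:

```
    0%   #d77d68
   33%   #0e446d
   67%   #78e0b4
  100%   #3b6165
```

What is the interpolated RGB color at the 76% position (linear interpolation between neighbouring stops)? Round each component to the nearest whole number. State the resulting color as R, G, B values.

76% lies between the 67% and 100% stops, so the local fraction is t = (76 − 67)/(100 − 67) = 9/33 ≈ 0.2727.
#78e0b4 → (120, 224, 180); #3b6165 → (59, 97, 101).
R = 120 + 0.2727 × (59 − 120) = 103.365 → 103
G = 224 + 0.2727 × (97 − 224) = 189.367 → 189
B = 180 + 0.2727 × (101 − 180) = 158.457 → 158

(103, 189, 158)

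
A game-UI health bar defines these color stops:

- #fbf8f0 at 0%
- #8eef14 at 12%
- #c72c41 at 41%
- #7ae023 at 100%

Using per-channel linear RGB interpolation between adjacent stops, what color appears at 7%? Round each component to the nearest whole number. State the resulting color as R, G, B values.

7% lies between the 0% and 12% stops, so the local fraction is t = (7 − 0)/(12 − 0) = 7/12 ≈ 0.5833.
#fbf8f0 → (251, 248, 240); #8eef14 → (142, 239, 20).
R = 251 + 0.5833 × (142 − 251) = 187.42 → 187
G = 248 + 0.5833 × (239 − 248) = 242.75 → 243
B = 240 + 0.5833 × (20 − 240) = 111.674 → 112

(187, 243, 112)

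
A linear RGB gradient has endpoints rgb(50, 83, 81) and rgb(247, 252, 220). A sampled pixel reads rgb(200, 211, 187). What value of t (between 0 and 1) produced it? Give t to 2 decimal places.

Invert the lerp on the R channel (largest span, 197): t = (200 − 50) / (247 − 50) = 150/197 = 0.76142.
Check on G: (211 − 83)/(252 − 83) = 0.7574 ✓

0.76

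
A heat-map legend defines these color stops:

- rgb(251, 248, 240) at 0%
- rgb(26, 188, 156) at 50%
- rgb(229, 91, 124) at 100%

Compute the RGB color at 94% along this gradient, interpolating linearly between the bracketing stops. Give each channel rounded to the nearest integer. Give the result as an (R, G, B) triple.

94% lies between the 50% and 100% stops, so the local fraction is t = (94 − 50)/(100 − 50) = 44/50 ≈ 0.88.
R = 26 + 0.88 × (229 − 26) = 204.64 → 205
G = 188 + 0.88 × (91 − 188) = 102.64 → 103
B = 156 + 0.88 × (124 − 156) = 127.84 → 128

(205, 103, 128)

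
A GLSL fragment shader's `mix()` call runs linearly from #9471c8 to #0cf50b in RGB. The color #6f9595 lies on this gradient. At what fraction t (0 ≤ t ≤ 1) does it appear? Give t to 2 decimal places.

Invert the lerp on the B channel (largest span, 189): t = (149 − 200) / (11 − 200) = -51/-189 = 0.26984.
Check on R: (111 − 148)/(12 − 148) = 0.2721 ✓

0.27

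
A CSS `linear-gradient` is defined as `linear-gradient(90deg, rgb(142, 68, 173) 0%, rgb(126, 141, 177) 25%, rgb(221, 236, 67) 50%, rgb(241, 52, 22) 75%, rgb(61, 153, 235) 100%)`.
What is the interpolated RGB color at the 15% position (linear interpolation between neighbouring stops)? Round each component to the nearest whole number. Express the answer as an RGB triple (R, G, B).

15% lies between the 0% and 25% stops, so the local fraction is t = (15 − 0)/(25 − 0) = 15/25 ≈ 0.6.
R = 142 + 0.6 × (126 − 142) = 132.4 → 132
G = 68 + 0.6 × (141 − 68) = 111.8 → 112
B = 173 + 0.6 × (177 − 173) = 175.4 → 175

(132, 112, 175)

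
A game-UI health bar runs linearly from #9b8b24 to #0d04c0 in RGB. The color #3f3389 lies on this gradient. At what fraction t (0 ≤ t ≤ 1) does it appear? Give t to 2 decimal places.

Invert the lerp on the B channel (largest span, 156): t = (137 − 36) / (192 − 36) = 101/156 = 0.64744.
Check on R: (63 − 155)/(13 − 155) = 0.6479 ✓

0.65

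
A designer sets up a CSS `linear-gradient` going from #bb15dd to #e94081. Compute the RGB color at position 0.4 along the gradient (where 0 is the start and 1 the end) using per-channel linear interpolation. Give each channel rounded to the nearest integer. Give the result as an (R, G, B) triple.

(205, 38, 184)

#bb15dd → (187, 21, 221); #e94081 → (233, 64, 129).
R = 187 + 0.4 × (233 − 187) = 187 + 0.4 × 46 = 205.4 → 205
G = 21 + 0.4 × (64 − 21) = 21 + 0.4 × 43 = 38.2 → 38
B = 221 + 0.4 × (129 − 221) = 221 + 0.4 × -92 = 184.2 → 184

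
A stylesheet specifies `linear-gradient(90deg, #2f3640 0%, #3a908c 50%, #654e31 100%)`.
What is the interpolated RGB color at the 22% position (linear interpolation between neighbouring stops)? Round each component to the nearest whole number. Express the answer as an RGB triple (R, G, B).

(52, 94, 97)

22% lies between the 0% and 50% stops, so the local fraction is t = (22 − 0)/(50 − 0) = 22/50 ≈ 0.44.
#2f3640 → (47, 54, 64); #3a908c → (58, 144, 140).
R = 47 + 0.44 × (58 − 47) = 51.84 → 52
G = 54 + 0.44 × (144 − 54) = 93.6 → 94
B = 64 + 0.44 × (140 − 64) = 97.44 → 97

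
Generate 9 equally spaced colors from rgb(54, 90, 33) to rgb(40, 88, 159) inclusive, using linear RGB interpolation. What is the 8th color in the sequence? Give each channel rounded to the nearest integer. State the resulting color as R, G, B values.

(42, 88, 143)

With 9 swatches and endpoints inclusive, swatch 8 sits at t = (8 − 1)/(9 − 1) = 7/8 ≈ 0.875.
R = 54 + 0.875 × (40 − 54) = 41.75 → 42
G = 90 + 0.875 × (88 − 90) = 88.25 → 88
B = 33 + 0.875 × (159 − 33) = 143.25 → 143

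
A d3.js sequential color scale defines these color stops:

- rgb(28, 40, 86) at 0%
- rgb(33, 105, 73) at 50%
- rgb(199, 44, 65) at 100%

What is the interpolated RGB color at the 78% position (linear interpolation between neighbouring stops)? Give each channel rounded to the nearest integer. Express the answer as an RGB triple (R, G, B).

78% lies between the 50% and 100% stops, so the local fraction is t = (78 − 50)/(100 − 50) = 28/50 ≈ 0.56.
R = 33 + 0.56 × (199 − 33) = 125.96 → 126
G = 105 + 0.56 × (44 − 105) = 70.84 → 71
B = 73 + 0.56 × (65 − 73) = 68.52 → 69

(126, 71, 69)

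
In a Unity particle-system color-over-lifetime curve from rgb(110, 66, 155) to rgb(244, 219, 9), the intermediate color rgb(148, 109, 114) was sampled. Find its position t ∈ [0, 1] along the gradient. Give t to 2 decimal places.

0.28

Invert the lerp on the G channel (largest span, 153): t = (109 − 66) / (219 − 66) = 43/153 = 0.28105.
Check on R: (148 − 110)/(244 − 110) = 0.2836 ✓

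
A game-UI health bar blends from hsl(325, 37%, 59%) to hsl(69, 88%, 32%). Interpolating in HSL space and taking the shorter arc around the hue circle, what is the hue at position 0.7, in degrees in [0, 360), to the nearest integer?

Hue: 69 − 325 = -256°, but |-256| > 180 so the shorter arc goes the other way: Δh = -256 + 360 = 104°.
H = 325 + 0.7 × (104) = 397.8 → 398 → 398 mod 360 = 38°

38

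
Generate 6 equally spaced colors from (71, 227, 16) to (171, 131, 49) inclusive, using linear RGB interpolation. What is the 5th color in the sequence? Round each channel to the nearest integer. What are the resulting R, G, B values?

(151, 150, 42)

With 6 swatches and endpoints inclusive, swatch 5 sits at t = (5 − 1)/(6 − 1) = 4/5 ≈ 0.8.
R = 71 + 0.8 × (171 − 71) = 151 → 151
G = 227 + 0.8 × (131 − 227) = 150.2 → 150
B = 16 + 0.8 × (49 − 16) = 42.4 → 42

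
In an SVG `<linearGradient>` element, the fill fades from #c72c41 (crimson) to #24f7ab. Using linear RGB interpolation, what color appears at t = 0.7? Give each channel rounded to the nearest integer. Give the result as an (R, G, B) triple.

#c72c41 → (199, 44, 65); #24f7ab → (36, 247, 171).
R = 199 + 0.7 × (36 − 199) = 199 + 0.7 × -163 = 84.9 → 85
G = 44 + 0.7 × (247 − 44) = 44 + 0.7 × 203 = 186.1 → 186
B = 65 + 0.7 × (171 − 65) = 65 + 0.7 × 106 = 139.2 → 139

(85, 186, 139)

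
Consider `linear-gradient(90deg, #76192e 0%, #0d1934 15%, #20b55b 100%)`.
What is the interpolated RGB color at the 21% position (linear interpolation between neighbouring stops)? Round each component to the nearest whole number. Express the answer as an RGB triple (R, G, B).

21% lies between the 15% and 100% stops, so the local fraction is t = (21 − 15)/(100 − 15) = 6/85 ≈ 0.0706.
#0d1934 → (13, 25, 52); #20b55b → (32, 181, 91).
R = 13 + 0.0706 × (32 − 13) = 14.341 → 14
G = 25 + 0.0706 × (181 − 25) = 36.014 → 36
B = 52 + 0.0706 × (91 − 52) = 54.753 → 55

(14, 36, 55)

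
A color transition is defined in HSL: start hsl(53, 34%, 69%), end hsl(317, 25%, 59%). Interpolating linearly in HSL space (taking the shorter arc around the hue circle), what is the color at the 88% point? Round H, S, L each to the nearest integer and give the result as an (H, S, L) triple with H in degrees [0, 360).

(329, 26, 60)

Hue: 317 − 53 = 264°, but |264| > 180 so the shorter arc goes the other way: Δh = 264 − 360 = -96°.
H = 53 + 0.88 × (-96) = -31.48 → -31 → -31 mod 360 = 329°
S = 34 + 0.88 × (25 − 34) = 26.08 → 26%
L = 69 + 0.88 × (59 − 69) = 60.2 → 60%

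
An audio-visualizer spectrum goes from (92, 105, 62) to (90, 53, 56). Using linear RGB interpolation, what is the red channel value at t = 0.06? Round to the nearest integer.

R = 92 + 0.06 × (90 − 92) = 91.88 → 92

92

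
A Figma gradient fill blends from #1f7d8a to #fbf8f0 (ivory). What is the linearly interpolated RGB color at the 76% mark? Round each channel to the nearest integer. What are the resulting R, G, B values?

(198, 218, 216)

#1f7d8a → (31, 125, 138); #fbf8f0 → (251, 248, 240).
76% corresponds to t = 0.76.
R = 31 + 0.76 × (251 − 31) = 31 + 0.76 × 220 = 198.2 → 198
G = 125 + 0.76 × (248 − 125) = 125 + 0.76 × 123 = 218.48 → 218
B = 138 + 0.76 × (240 − 138) = 138 + 0.76 × 102 = 215.52 → 216
So the blended color is (198, 218, 216), about #c6dad8.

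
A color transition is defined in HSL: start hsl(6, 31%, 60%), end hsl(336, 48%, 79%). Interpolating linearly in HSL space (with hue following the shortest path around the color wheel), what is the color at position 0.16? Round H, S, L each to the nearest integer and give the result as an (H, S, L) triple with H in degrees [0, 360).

(1, 34, 63)

Hue: 336 − 6 = 330°, but |330| > 180 so the shorter arc goes the other way: Δh = 330 − 360 = -30°.
H = 6 + 0.16 × (-30) = 1.2 → 1°
S = 31 + 0.16 × (48 − 31) = 33.72 → 34%
L = 60 + 0.16 × (79 − 60) = 63.04 → 63%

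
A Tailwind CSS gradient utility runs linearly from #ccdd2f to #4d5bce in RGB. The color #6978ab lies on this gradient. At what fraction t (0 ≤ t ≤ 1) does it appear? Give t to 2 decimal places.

Invert the lerp on the B channel (largest span, 159): t = (171 − 47) / (206 − 47) = 124/159 = 0.77987.
Check on R: (105 − 204)/(77 − 204) = 0.7795 ✓

0.78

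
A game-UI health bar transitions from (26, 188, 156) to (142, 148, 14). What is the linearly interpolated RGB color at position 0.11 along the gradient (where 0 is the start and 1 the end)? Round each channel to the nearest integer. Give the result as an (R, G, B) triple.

R = 26 + 0.11 × (142 − 26) = 26 + 0.11 × 116 = 38.76 → 39
G = 188 + 0.11 × (148 − 188) = 188 + 0.11 × -40 = 183.6 → 184
B = 156 + 0.11 × (14 − 156) = 156 + 0.11 × -142 = 140.38 → 140
So the blended color is (39, 184, 140), about #27b88c.

(39, 184, 140)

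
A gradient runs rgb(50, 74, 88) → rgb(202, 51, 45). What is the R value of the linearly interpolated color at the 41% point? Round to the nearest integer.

R = 50 + 0.41 × (202 − 50) = 112.32 → 112

112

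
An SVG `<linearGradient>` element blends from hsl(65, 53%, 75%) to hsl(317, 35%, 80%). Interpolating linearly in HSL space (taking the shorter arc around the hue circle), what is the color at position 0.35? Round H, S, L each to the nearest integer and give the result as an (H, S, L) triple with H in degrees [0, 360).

Hue: 317 − 65 = 252°, but |252| > 180 so the shorter arc goes the other way: Δh = 252 − 360 = -108°.
H = 65 + 0.35 × (-108) = 27.2 → 27°
S = 53 + 0.35 × (35 − 53) = 46.7 → 47%
L = 75 + 0.35 × (80 − 75) = 76.75 → 77%

(27, 47, 77)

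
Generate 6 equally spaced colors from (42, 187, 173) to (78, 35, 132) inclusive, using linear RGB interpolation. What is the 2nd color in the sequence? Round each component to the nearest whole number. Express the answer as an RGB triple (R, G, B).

With 6 swatches and endpoints inclusive, swatch 2 sits at t = (2 − 1)/(6 − 1) = 1/5 ≈ 0.2.
R = 42 + 0.2 × (78 − 42) = 49.2 → 49
G = 187 + 0.2 × (35 − 187) = 156.6 → 157
B = 173 + 0.2 × (132 − 173) = 164.8 → 165

(49, 157, 165)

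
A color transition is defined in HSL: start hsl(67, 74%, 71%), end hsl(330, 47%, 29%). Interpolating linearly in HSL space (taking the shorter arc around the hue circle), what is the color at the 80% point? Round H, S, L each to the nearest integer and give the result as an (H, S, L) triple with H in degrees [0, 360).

Hue: 330 − 67 = 263°, but |263| > 180 so the shorter arc goes the other way: Δh = 263 − 360 = -97°.
H = 67 + 0.8 × (-97) = -10.6 → -11 → -11 mod 360 = 349°
S = 74 + 0.8 × (47 − 74) = 52.4 → 52%
L = 71 + 0.8 × (29 − 71) = 37.4 → 37%

(349, 52, 37)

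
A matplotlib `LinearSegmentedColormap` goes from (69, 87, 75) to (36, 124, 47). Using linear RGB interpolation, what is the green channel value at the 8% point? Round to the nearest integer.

90

G = 87 + 0.08 × (124 − 87) = 89.96 → 90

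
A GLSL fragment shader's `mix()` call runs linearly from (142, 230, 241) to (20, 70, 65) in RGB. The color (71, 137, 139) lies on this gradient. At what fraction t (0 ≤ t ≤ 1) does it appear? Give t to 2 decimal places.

0.58

Invert the lerp on the B channel (largest span, 176): t = (139 − 241) / (65 − 241) = -102/-176 = 0.57955.
Check on R: (71 − 142)/(20 − 142) = 0.582 ✓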